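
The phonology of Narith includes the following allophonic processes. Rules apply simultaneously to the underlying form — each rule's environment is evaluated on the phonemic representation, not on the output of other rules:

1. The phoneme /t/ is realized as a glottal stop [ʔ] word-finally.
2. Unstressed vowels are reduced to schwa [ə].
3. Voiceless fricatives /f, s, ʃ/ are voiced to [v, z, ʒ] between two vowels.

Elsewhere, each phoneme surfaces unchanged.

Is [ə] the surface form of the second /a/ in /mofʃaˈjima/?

Rule 2 applies to /a/ (word-final: in an unstressed syllable) → [ə].
The actual realization is [ə], which matches [ə].

Yes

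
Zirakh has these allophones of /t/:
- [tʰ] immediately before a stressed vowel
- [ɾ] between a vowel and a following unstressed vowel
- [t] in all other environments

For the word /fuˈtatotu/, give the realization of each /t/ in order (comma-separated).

Occurrence 1 (position 3): immediately before a stressed vowel → [tʰ].
Occurrence 2 (position 5): between a vowel and an unstressed vowel → [ɾ].
Occurrence 3 (position 7): between a vowel and an unstressed vowel → [ɾ].

[tʰ], [ɾ], [ɾ]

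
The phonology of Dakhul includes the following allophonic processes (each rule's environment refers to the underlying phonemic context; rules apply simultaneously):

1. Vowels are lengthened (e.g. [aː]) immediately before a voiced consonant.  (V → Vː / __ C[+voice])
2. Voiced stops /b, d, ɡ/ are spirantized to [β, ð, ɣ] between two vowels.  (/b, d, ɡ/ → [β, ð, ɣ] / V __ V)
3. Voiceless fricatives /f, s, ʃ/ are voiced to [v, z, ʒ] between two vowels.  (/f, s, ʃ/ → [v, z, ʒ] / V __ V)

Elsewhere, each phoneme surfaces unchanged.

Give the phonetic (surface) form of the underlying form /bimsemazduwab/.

[biːmseːmaːzduːwaːb]

/b/ (word-initial) is in the target of rule 2 but the environment (between two vowels) is not met → [b].
/i/ — between /b/ and /m/, before a voiced consonant — surfaces as [iː] (rule 1).
/m/ (between /i/ and /s/): no rule targets it → [m].
/s/ (between /m/ and /e/): rule 3 targets it, but not between two vowels → unchanged [s].
/e/ (between /s/ and /m/) occurs before a voiced consonant → [eː] by rule 1.
/m/ (between /e/ and /a/): no rule targets it → [m].
/a/ (between /m/ and /z/) occurs before a voiced consonant → [aː] by rule 1.
/z/ — not in any rule's target class → [z].
/d/ (between /z/ and /u/) is in the target of rule 2 but the environment (between two vowels) is not met → [d].
Rule 1 applies to /u/ (between /d/ and /w/: before a voiced consonant) → [uː].
/w/ (between /u/ and /a/) is unaffected → [w].
/a/ — between /w/ and /b/, before a voiced consonant — surfaces as [aː] (rule 1).
/b/ — word-final; rule 2 does not apply here → [b].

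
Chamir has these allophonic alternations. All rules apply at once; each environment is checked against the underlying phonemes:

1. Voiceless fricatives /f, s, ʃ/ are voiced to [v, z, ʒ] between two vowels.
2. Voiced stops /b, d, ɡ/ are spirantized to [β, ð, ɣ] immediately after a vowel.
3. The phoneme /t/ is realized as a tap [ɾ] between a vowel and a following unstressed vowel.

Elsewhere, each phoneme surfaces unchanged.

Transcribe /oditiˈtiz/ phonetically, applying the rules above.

/d/ (between /o/ and /i/): immediately after a vowel, so rule 2 applies → [ð].
/t/ meets the environment for rule 3 (between a vowel and a following unstressed vowel) → [ɾ].
/t/ (between /i/ and /i/) is in the target of rule 3 but the environment (between a vowel and a following unstressed vowel) is not met → [t].

[oðiɾiˈtiz]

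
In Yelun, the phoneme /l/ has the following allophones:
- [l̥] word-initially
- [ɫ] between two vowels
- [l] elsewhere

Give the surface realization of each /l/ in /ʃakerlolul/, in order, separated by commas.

Occurrence 1 (position 6): no conditioning environment matches → elsewhere allophone [l].
Occurrence 2 (position 8): between two vowels → [ɫ].
Occurrence 3 (position 10): no conditioning environment matches → elsewhere allophone [l].

[l], [ɫ], [l]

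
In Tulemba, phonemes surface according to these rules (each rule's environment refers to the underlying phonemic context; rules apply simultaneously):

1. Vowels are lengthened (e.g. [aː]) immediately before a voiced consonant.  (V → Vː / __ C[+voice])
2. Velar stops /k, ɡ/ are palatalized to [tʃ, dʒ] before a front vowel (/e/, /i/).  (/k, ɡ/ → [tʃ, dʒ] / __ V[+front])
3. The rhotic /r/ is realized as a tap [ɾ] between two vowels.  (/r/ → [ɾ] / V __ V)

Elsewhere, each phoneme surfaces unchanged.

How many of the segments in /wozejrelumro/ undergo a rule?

4

Segments that undergo a rule: /o/ → [oː] (rule 1); /e/ → [eː] (rule 1); /e/ → [eː] (rule 1); /u/ → [uː] (rule 1).
All other segments surface unchanged.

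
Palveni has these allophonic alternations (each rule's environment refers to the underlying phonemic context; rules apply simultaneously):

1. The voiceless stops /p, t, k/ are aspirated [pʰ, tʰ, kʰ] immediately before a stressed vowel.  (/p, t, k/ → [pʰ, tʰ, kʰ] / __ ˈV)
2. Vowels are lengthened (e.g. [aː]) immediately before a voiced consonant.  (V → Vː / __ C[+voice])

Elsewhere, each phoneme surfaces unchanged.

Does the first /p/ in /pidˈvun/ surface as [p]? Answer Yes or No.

Yes

/p/ (word-initial) fails the environment for rule 1, so it stays [p].
The actual realization is [p], which matches [p].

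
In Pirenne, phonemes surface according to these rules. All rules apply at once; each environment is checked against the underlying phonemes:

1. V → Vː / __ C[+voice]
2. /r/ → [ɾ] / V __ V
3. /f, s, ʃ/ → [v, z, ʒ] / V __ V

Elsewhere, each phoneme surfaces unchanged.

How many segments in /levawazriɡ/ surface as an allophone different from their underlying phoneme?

Segments that undergo a rule: /e/ → [eː] (rule 1); /a/ → [aː] (rule 1); /a/ → [aː] (rule 1); /i/ → [iː] (rule 1).
All other segments surface unchanged.

4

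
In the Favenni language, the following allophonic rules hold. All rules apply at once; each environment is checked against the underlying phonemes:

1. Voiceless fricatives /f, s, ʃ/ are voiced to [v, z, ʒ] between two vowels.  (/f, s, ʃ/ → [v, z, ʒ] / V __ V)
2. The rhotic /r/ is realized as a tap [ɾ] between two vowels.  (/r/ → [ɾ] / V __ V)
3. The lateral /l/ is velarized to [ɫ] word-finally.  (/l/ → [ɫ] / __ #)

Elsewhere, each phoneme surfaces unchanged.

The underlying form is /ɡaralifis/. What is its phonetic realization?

/ɡ/ (word-initial): no rule targets it → [ɡ].
/a/ (between /ɡ/ and /r/): no rule targets it → [a].
/r/ (between /a/ and /a/): between two vowels, so rule 2 applies → [ɾ].
/a/ — not in any rule's target class → [a].
/l/ — between /a/ and /i/; rule 3 does not apply here → [l].
/i/ (between /l/ and /f/) is unaffected → [i].
/f/ — between /i/ and /i/, between two vowels — surfaces as [v] (rule 1).
/i/ (between /f/ and /s/): no rule targets it → [i].
/s/ — word-final; rule 1 does not apply here → [s].

[ɡaɾalivis]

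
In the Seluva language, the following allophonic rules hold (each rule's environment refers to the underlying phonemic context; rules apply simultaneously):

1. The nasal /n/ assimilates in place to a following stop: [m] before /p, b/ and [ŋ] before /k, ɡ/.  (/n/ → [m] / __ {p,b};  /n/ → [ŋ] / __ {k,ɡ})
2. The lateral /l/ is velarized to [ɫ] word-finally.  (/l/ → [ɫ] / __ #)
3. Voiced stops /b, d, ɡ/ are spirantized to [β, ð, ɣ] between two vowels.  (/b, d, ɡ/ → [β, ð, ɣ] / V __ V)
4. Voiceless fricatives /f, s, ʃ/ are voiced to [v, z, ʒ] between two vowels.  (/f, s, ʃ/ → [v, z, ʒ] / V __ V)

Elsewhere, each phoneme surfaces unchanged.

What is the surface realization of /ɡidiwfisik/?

/ɡ/ (word-initial): rule 3 targets it, but not between two vowels → unchanged [ɡ].
/i/ (between /ɡ/ and /d/): no rule targets it → [i].
/d/ — between /i/ and /i/, between two vowels — surfaces as [ð] (rule 3).
/i/ (between /d/ and /w/): no rule targets it → [i].
/w/ (between /i/ and /f/): no rule targets it → [w].
/f/ (between /w/ and /i/) fails the environment for rule 4, so it stays [f].
/i/ — not in any rule's target class → [i].
/s/ (between /i/ and /i/) occurs between two vowels → [z] by rule 4.
/i/ (between /s/ and /k/): no rule targets it → [i].
/k/ (word-final) is unaffected → [k].

[ɡiðiwfizik]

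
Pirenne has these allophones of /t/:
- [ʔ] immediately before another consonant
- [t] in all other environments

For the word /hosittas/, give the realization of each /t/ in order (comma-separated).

Occurrence 1 (position 5): immediately before another consonant → [ʔ].
Occurrence 2 (position 6): no conditioning environment matches → elsewhere allophone [t].

[ʔ], [t]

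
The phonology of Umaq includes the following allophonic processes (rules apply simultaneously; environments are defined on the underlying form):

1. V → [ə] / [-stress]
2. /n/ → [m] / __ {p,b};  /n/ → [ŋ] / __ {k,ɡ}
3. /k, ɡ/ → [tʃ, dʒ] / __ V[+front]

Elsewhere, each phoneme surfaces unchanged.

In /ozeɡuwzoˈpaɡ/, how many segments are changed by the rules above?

4

Segments that undergo a rule: /o/ → [ə] (rule 1); /e/ → [ə] (rule 1); /u/ → [ə] (rule 1); /o/ → [ə] (rule 1).
All other segments surface unchanged.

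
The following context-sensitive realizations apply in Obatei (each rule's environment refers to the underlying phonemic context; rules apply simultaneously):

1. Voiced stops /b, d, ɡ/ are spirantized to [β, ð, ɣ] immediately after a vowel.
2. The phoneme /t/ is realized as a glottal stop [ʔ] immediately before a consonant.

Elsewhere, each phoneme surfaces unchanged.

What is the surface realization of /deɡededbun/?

/d/ (word-initial) fails the environment for rule 1, so it stays [d].
/e/ stays [e].
Rule 1 applies to /ɡ/ (between /e/ and /e/: immediately after a vowel) → [ɣ].
/e/ (between /ɡ/ and /d/): no rule targets it → [e].
Rule 1 applies to /d/ (between /e/ and /e/: immediately after a vowel) → [ð].
/e/ (between /d/ and /d/) is unaffected → [e].
/d/ (between /e/ and /b/) occurs immediately after a vowel → [ð] by rule 1.
/b/ (between /d/ and /u/): rule 1 targets it, but not immediately after a vowel → unchanged [b].
/u/ (between /b/ and /n/): no rule targets it → [u].
/n/ stays [n].

[deɣeðeðbun]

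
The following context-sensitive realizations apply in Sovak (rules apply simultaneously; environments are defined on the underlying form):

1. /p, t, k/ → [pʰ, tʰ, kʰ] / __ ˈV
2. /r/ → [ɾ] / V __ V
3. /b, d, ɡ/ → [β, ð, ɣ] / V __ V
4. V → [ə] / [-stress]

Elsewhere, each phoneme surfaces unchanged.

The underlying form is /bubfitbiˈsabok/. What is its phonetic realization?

/b/ (word-initial) is in the target of rule 3 but the environment (between two vowels) is not met → [b].
/u/ (between /b/ and /b/) occurs in an unstressed syllable → [ə] by rule 4.
/b/ (between /u/ and /f/) is in the target of rule 3 but the environment (between two vowels) is not met → [b].
/f/ (between /b/ and /i/): no rule targets it → [f].
/i/ (between /f/ and /t/): in an unstressed syllable, so rule 4 applies → [ə].
/t/ (between /i/ and /b/) fails the environment for rule 1, so it stays [t].
/b/ (between /t/ and /i/) fails the environment for rule 3, so it stays [b].
/i/ — between /b/ and /s/, in an unstressed syllable — surfaces as [ə] (rule 4).
/s/ (between /i/ and /a/): no rule targets it → [s].
/a/ (between /s/ and /b/): rule 4 targets it, but not in an unstressed syllable → unchanged [a].
/b/ (between /a/ and /o/) occurs between two vowels → [β] by rule 3.
/o/ meets the environment for rule 4 (in an unstressed syllable) → [ə].
/k/ (word-final) fails the environment for rule 1, so it stays [k].

[bəbfətbəˈsaβək]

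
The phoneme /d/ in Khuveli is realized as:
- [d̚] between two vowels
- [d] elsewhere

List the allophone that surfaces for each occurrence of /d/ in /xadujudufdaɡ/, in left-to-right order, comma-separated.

Occurrence 1 (position 3): between two vowels → [d̚].
Occurrence 2 (position 7): between two vowels → [d̚].
Occurrence 3 (position 10): no conditioning environment matches → elsewhere allophone [d].

[d̚], [d̚], [d]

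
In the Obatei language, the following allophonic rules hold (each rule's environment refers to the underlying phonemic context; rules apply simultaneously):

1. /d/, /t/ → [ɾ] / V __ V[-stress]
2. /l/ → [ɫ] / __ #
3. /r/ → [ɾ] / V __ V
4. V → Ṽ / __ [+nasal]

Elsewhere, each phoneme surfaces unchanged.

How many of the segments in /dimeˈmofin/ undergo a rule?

3

Segments that undergo a rule: /i/ → [ĩ] (rule 4); /e/ → [ẽ] (rule 4); /i/ → [ĩ] (rule 4).
All other segments surface unchanged.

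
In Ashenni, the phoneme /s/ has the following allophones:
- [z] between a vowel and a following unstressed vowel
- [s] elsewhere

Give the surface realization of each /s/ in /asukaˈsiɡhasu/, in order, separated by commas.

Occurrence 1 (position 2): between a vowel and a following unstressed vowel → [z].
Occurrence 2 (position 6): no conditioning environment matches → elsewhere allophone [s].
Occurrence 3 (position 11): between a vowel and a following unstressed vowel → [z].

[z], [s], [z]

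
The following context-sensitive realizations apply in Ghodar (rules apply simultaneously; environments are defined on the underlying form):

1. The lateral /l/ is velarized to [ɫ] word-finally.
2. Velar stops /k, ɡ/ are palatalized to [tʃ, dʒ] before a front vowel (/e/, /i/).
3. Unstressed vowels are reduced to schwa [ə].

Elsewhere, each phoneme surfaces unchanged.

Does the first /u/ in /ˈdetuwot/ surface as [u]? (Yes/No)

/u/ (between /t/ and /w/): in an unstressed syllable, so rule 3 applies → [ə].
The actual realization is [ə], not [u].

No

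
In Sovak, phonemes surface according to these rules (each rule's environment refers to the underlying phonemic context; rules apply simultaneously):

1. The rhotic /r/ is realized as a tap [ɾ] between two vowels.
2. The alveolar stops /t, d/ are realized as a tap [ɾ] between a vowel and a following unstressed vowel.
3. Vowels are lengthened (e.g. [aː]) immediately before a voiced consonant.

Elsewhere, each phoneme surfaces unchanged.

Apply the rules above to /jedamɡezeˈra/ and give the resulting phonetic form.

[jeːɾaːmɡeːzeːˈɾa]

/j/ (word-initial): no rule targets it → [j].
/e/ meets the environment for rule 3 (before a voiced consonant) → [eː].
/d/ (between /e/ and /a/): between a vowel and a following unstressed vowel, so rule 2 applies → [ɾ].
/a/ — between /d/ and /m/, before a voiced consonant — surfaces as [aː] (rule 3).
/m/ — not in any rule's target class → [m].
/ɡ/ — not in any rule's target class → [ɡ].
/e/ — between /ɡ/ and /z/, before a voiced consonant — surfaces as [eː] (rule 3).
/z/ stays [z].
Rule 3 applies to /e/ (between /z/ and /r/: before a voiced consonant) → [eː].
/r/ (between /e/ and /a/) occurs between two vowels → [ɾ] by rule 1.
/a/ (word-final): rule 3 targets it, but not before a voiced consonant → unchanged [a].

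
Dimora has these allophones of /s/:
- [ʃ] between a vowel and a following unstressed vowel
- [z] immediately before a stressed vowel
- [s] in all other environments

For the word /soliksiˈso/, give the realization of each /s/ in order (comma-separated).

Occurrence 1 (position 1): no conditioning environment matches → elsewhere allophone [s].
Occurrence 2 (position 6): no conditioning environment matches → elsewhere allophone [s].
Occurrence 3 (position 8): immediately before a stressed vowel → [z].

[s], [s], [z]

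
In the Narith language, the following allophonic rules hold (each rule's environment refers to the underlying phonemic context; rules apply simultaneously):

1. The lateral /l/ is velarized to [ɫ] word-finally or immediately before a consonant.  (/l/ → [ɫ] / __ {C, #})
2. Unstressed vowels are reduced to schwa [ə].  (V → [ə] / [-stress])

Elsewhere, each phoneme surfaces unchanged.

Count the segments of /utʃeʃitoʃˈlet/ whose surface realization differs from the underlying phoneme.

4

Segments that undergo a rule: /u/ → [ə] (rule 2); /e/ → [ə] (rule 2); /i/ → [ə] (rule 2); /o/ → [ə] (rule 2).
All other segments surface unchanged.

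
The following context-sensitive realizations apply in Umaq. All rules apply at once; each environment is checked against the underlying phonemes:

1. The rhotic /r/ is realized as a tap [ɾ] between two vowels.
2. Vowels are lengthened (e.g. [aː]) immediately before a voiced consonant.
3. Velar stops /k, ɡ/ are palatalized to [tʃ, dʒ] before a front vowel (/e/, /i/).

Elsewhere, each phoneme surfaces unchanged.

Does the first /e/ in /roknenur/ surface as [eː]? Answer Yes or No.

/e/ (between /n/ and /n/): before a voiced consonant, so rule 2 applies → [eː].
The actual realization is [eː], which matches [eː].

Yes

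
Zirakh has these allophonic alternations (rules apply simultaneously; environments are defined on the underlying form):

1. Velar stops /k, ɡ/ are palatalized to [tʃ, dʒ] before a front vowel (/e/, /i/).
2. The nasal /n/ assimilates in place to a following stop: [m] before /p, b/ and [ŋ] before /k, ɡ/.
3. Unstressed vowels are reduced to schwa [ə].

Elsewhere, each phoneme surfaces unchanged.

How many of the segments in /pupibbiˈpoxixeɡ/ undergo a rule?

Segments that undergo a rule: /u/ → [ə] (rule 3); /i/ → [ə] (rule 3); /i/ → [ə] (rule 3); /i/ → [ə] (rule 3); /e/ → [ə] (rule 3).
All other segments surface unchanged.

5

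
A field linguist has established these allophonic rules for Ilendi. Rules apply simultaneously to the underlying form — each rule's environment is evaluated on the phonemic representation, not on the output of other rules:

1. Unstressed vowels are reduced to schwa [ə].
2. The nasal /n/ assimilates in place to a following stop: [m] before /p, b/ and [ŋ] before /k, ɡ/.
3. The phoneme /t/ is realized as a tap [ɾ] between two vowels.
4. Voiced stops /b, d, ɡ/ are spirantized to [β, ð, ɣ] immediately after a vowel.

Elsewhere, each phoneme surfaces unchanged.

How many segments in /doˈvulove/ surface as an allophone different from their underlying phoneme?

Segments that undergo a rule: /o/ → [ə] (rule 1); /o/ → [ə] (rule 1); /e/ → [ə] (rule 1).
All other segments surface unchanged.

3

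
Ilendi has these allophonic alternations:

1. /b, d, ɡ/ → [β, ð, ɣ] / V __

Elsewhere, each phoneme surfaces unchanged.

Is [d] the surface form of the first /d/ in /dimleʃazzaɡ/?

Yes

/d/ (word-initial) fails the environment for rule 1, so it stays [d].
The actual realization is [d], which matches [d].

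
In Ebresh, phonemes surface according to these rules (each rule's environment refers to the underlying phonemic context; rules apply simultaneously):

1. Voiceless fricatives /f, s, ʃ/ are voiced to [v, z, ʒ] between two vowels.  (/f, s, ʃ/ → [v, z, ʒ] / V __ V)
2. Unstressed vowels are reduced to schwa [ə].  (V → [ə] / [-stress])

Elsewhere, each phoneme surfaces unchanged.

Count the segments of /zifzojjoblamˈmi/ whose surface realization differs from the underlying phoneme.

Segments that undergo a rule: /i/ → [ə] (rule 2); /o/ → [ə] (rule 2); /o/ → [ə] (rule 2); /a/ → [ə] (rule 2).
All other segments surface unchanged.

4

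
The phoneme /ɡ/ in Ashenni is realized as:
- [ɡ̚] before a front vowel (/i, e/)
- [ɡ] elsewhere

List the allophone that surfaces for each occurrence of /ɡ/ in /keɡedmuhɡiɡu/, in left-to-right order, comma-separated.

Occurrence 1 (position 3): before a front vowel (/i, e/) → [ɡ̚].
Occurrence 2 (position 9): before a front vowel (/i, e/) → [ɡ̚].
Occurrence 3 (position 11): no conditioning environment matches → elsewhere allophone [ɡ].

[ɡ̚], [ɡ̚], [ɡ]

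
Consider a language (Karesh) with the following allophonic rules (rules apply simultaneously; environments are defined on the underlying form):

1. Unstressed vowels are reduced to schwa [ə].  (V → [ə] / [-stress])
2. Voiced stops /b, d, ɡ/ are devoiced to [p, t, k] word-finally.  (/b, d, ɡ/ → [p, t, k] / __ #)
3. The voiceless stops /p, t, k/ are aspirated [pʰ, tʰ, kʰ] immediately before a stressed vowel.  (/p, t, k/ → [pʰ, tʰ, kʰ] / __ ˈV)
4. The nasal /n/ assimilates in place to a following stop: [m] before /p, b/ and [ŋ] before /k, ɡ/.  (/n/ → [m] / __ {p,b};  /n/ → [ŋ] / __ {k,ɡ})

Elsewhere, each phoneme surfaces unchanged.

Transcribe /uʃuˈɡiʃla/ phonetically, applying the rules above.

[əʃəˈɡiʃlə]

/u/ — word-initial, in an unstressed syllable — surfaces as [ə] (rule 1).
/ʃ/ (between /u/ and /u/) is unaffected → [ʃ].
Rule 1 applies to /u/ (between /ʃ/ and /ɡ/: in an unstressed syllable) → [ə].
/ɡ/ — between /u/ and /i/; rule 2 does not apply here → [ɡ].
/i/ — between /ɡ/ and /ʃ/; rule 1 does not apply here → [i].
/ʃ/ stays [ʃ].
/l/ stays [l].
/a/ (word-final): in an unstressed syllable, so rule 1 applies → [ə].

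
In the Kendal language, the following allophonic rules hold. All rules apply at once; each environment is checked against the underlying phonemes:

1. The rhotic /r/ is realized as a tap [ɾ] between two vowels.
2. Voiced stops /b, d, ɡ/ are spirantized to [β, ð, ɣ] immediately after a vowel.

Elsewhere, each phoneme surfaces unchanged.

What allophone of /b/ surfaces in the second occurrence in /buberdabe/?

[β]

/b/ — between /u/ and /e/, immediately after a vowel — surfaces as [β] (rule 2).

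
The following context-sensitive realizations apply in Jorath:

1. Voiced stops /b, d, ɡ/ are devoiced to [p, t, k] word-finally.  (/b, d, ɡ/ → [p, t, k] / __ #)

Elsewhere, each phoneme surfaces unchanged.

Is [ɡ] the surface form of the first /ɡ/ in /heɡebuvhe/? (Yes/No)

/ɡ/ (between /e/ and /e/) fails the environment for rule 1, so it stays [ɡ].
The actual realization is [ɡ], which matches [ɡ].

Yes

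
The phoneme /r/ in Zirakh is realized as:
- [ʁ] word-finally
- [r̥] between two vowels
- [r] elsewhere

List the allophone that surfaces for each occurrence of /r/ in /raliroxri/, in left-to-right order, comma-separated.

[r], [r̥], [r]

Occurrence 1 (position 1): no conditioning environment matches → elsewhere allophone [r].
Occurrence 2 (position 5): between two vowels → [r̥].
Occurrence 3 (position 8): no conditioning environment matches → elsewhere allophone [r].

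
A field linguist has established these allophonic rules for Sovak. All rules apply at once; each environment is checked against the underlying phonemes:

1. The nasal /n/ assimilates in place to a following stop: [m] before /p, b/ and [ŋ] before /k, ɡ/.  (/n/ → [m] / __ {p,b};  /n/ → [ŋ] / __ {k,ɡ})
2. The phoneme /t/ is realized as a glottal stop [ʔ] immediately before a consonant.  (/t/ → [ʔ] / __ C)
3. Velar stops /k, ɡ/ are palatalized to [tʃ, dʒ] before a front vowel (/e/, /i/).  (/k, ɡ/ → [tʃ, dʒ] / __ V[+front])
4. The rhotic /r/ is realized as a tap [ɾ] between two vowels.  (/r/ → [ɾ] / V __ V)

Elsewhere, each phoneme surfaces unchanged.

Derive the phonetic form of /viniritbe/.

[viniɾiʔbe]

/n/ (between /i/ and /i/) is in the target of rule 1 but the environment (before a labial or velar stop) is not met → [n].
/r/ — between /i/ and /i/, between two vowels — surfaces as [ɾ] (rule 4).
/t/ meets the environment for rule 2 (immediately before a consonant) → [ʔ].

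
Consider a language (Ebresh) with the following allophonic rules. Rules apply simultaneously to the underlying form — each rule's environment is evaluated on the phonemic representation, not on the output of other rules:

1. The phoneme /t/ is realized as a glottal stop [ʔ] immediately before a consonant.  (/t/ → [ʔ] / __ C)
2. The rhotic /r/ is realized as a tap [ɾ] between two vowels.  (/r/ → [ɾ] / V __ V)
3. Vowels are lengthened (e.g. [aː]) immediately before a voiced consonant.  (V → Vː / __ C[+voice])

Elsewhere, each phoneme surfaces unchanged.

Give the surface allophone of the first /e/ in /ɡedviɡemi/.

/e/ meets the environment for rule 3 (before a voiced consonant) → [eː].

[eː]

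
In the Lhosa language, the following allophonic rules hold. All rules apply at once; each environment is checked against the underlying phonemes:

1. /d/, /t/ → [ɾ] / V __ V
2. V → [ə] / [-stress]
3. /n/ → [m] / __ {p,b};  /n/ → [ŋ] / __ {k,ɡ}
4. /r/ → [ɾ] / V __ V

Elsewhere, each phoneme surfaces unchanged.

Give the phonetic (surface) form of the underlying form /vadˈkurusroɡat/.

[vədˈkuɾəsrəɡət]

/v/ stays [v].
/a/ meets the environment for rule 2 (in an unstressed syllable) → [ə].
/d/ — between /a/ and /k/; rule 1 does not apply here → [d].
/k/ (between /d/ and /u/) is unaffected → [k].
/u/ (between /k/ and /r/) is in the target of rule 2 but the environment (in an unstressed syllable) is not met → [u].
/r/ (between /u/ and /u/): between two vowels, so rule 4 applies → [ɾ].
/u/ (between /r/ and /s/): in an unstressed syllable, so rule 2 applies → [ə].
/s/ (between /u/ and /r/): no rule targets it → [s].
/r/ (between /s/ and /o/) fails the environment for rule 4, so it stays [r].
/o/ — between /r/ and /ɡ/, in an unstressed syllable — surfaces as [ə] (rule 2).
/ɡ/ (between /o/ and /a/): no rule targets it → [ɡ].
/a/ meets the environment for rule 2 (in an unstressed syllable) → [ə].
/t/ (word-final) is in the target of rule 1 but the environment (between two vowels) is not met → [t].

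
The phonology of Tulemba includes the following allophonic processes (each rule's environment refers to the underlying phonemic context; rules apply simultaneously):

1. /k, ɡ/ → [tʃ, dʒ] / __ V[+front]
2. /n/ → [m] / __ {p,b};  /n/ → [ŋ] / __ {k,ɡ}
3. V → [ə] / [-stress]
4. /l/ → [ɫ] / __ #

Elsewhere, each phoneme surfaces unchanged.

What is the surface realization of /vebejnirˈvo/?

/v/ (word-initial) is unaffected → [v].
Rule 3 applies to /e/ (between /v/ and /b/: in an unstressed syllable) → [ə].
/b/ — not in any rule's target class → [b].
/e/ (between /b/ and /j/) occurs in an unstressed syllable → [ə] by rule 3.
/j/ (between /e/ and /n/) is unaffected → [j].
/n/ (between /j/ and /i/) is in the target of rule 2 but the environment (before a labial or velar stop) is not met → [n].
/i/ — between /n/ and /r/, in an unstressed syllable — surfaces as [ə] (rule 3).
/r/ (between /i/ and /v/): no rule targets it → [r].
/v/ stays [v].
/o/ (word-final) fails the environment for rule 3, so it stays [o].

[vəbəjnərˈvo]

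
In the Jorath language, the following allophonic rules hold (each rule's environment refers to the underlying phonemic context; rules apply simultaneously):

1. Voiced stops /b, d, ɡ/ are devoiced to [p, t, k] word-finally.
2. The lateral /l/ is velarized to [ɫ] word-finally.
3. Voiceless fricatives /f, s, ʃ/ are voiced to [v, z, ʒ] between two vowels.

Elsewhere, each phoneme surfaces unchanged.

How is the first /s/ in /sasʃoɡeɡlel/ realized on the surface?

/s/ (word-initial) is in the target of rule 3 but the environment (between two vowels) is not met → [s].

[s]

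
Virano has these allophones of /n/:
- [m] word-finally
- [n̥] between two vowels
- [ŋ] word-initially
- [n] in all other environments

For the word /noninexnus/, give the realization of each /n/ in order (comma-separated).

[ŋ], [n̥], [n̥], [n]

Occurrence 1 (position 1): word-initially → [ŋ].
Occurrence 2 (position 3): between two vowels → [n̥].
Occurrence 3 (position 5): between two vowels → [n̥].
Occurrence 4 (position 8): no conditioning environment matches → elsewhere allophone [n].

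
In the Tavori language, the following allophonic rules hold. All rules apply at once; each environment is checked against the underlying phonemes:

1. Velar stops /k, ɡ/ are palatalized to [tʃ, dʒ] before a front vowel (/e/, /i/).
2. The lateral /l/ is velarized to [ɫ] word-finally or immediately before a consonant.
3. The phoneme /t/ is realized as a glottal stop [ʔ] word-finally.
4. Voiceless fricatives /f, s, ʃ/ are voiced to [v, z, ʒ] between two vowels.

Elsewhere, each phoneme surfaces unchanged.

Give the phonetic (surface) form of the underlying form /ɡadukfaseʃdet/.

[ɡadukfazeʃdeʔ]

/ɡ/ — word-initial; rule 1 does not apply here → [ɡ].
/a/ stays [a].
/d/ (between /a/ and /u/): no rule targets it → [d].
/u/ stays [u].
/k/ — between /u/ and /f/; rule 1 does not apply here → [k].
/f/ — between /k/ and /a/; rule 4 does not apply here → [f].
/a/ — not in any rule's target class → [a].
/s/ meets the environment for rule 4 (between two vowels) → [z].
/e/ (between /s/ and /ʃ/): no rule targets it → [e].
/ʃ/ (between /e/ and /d/) is in the target of rule 4 but the environment (between two vowels) is not met → [ʃ].
/d/ (between /ʃ/ and /e/) is unaffected → [d].
/e/ (between /d/ and /t/) is unaffected → [e].
/t/ — word-final, word-finally — surfaces as [ʔ] (rule 3).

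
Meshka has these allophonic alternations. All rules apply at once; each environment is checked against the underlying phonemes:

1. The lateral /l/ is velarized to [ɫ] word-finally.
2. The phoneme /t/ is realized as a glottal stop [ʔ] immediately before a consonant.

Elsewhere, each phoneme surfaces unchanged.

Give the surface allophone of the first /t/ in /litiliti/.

/t/ (between /i/ and /i/): rule 2 targets it, but not immediately before a consonant → unchanged [t].

[t]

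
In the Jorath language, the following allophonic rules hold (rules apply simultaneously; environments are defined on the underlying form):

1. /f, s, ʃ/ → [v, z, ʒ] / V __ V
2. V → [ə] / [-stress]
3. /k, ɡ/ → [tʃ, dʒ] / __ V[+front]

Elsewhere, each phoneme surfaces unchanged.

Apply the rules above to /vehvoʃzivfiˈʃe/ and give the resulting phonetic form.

[vəhvəʃzəvfəˈʒe]

/v/ stays [v].
/e/ meets the environment for rule 2 (in an unstressed syllable) → [ə].
/h/ (between /e/ and /v/) is unaffected → [h].
/v/ (between /h/ and /o/) is unaffected → [v].
/o/ (between /v/ and /ʃ/) occurs in an unstressed syllable → [ə] by rule 2.
/ʃ/ (between /o/ and /z/) fails the environment for rule 1, so it stays [ʃ].
/z/ (between /ʃ/ and /i/): no rule targets it → [z].
/i/ (between /z/ and /v/) occurs in an unstressed syllable → [ə] by rule 2.
/v/ (between /i/ and /f/) is unaffected → [v].
/f/ (between /v/ and /i/) is in the target of rule 1 but the environment (between two vowels) is not met → [f].
Rule 2 applies to /i/ (between /f/ and /ʃ/: in an unstressed syllable) → [ə].
/ʃ/ meets the environment for rule 1 (between two vowels) → [ʒ].
/e/ (word-final): rule 2 targets it, but not in an unstressed syllable → unchanged [e].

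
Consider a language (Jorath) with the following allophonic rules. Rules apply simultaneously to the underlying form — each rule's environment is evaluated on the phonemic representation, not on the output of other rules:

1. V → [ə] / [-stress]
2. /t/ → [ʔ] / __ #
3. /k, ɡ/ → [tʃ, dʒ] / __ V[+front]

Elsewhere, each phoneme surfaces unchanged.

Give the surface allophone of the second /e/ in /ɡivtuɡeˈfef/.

[e]

/e/ (between /f/ and /f/) fails the environment for rule 1, so it stays [e].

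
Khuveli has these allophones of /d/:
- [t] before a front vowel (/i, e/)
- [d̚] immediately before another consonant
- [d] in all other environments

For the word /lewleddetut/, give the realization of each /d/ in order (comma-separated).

Occurrence 1 (position 6): immediately before another consonant → [d̚].
Occurrence 2 (position 7): before a front vowel (/i, e/) → [t].

[d̚], [t]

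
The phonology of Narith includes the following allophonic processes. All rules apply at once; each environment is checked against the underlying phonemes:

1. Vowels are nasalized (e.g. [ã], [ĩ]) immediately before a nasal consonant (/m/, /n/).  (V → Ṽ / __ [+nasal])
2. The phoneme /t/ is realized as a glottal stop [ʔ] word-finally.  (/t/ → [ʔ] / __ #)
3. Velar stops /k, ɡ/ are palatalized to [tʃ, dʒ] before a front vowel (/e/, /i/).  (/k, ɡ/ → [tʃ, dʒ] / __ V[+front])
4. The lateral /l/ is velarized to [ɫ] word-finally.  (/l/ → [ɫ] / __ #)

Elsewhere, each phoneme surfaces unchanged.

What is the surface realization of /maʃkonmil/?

/m/ stays [m].
/a/ — between /m/ and /ʃ/; rule 1 does not apply here → [a].
/ʃ/ (between /a/ and /k/): no rule targets it → [ʃ].
/k/ — between /ʃ/ and /o/; rule 3 does not apply here → [k].
/o/ — between /k/ and /n/, before a nasal consonant — surfaces as [õ] (rule 1).
/n/ (between /o/ and /m/) is unaffected → [n].
/m/ — not in any rule's target class → [m].
/i/ (between /m/ and /l/): rule 1 targets it, but not before a nasal consonant → unchanged [i].
/l/ (word-final): word-finally, so rule 4 applies → [ɫ].

[maʃkõnmiɫ]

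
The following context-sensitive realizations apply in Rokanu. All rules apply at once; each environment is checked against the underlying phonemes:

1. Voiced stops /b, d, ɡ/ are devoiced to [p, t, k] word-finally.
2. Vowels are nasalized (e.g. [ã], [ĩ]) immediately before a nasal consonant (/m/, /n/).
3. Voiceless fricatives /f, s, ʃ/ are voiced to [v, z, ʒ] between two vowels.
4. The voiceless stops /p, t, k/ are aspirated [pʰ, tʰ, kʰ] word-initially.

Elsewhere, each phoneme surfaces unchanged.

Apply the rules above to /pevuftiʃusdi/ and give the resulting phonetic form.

/p/ — word-initial, word-initially — surfaces as [pʰ] (rule 4).
/e/ (between /p/ and /v/): rule 2 targets it, but not before a nasal consonant → unchanged [e].
/v/ — not in any rule's target class → [v].
/u/ (between /v/ and /f/) fails the environment for rule 2, so it stays [u].
/f/ (between /u/ and /t/): rule 3 targets it, but not between two vowels → unchanged [f].
/t/ — between /f/ and /i/; rule 4 does not apply here → [t].
/i/ (between /t/ and /ʃ/) is in the target of rule 2 but the environment (before a nasal consonant) is not met → [i].
/ʃ/ meets the environment for rule 3 (between two vowels) → [ʒ].
/u/ (between /ʃ/ and /s/) is in the target of rule 2 but the environment (before a nasal consonant) is not met → [u].
/s/ — between /u/ and /d/; rule 3 does not apply here → [s].
/d/ (between /s/ and /i/) is in the target of rule 1 but the environment (word-finally) is not met → [d].
/i/ — word-final; rule 2 does not apply here → [i].

[pʰevuftiʒusdi]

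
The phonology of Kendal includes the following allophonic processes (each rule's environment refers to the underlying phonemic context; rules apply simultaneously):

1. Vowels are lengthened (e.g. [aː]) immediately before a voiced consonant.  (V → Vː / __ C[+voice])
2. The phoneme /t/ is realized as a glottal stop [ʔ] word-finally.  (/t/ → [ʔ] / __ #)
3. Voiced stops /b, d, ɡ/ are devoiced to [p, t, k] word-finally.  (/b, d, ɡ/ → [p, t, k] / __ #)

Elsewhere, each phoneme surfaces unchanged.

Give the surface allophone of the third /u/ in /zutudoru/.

[u]

/u/ (word-final) fails the environment for rule 1, so it stays [u].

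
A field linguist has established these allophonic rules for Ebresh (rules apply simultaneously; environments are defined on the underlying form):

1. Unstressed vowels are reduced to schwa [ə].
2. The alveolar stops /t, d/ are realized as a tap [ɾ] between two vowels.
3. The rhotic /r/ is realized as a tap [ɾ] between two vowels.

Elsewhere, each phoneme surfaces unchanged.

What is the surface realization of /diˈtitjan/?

/d/ — word-initial; rule 2 does not apply here → [d].
/i/ (between /d/ and /t/) occurs in an unstressed syllable → [ə] by rule 1.
/t/ (between /i/ and /i/) occurs between two vowels → [ɾ] by rule 2.
/i/ (between /t/ and /t/): rule 1 targets it, but not in an unstressed syllable → unchanged [i].
/t/ (between /i/ and /j/) fails the environment for rule 2, so it stays [t].
/j/ (between /t/ and /a/) is unaffected → [j].
/a/ meets the environment for rule 1 (in an unstressed syllable) → [ə].
/n/ (word-final): no rule targets it → [n].

[dəˈɾitjən]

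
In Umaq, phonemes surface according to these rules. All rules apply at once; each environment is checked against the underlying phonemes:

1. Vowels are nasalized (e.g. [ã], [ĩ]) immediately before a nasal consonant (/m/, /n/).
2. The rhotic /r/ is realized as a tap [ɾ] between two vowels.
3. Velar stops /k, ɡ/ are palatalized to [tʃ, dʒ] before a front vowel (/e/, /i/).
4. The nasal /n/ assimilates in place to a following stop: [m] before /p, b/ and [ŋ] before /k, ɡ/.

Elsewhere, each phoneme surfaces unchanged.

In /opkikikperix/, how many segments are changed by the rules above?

Segments that undergo a rule: /k/ → [tʃ] (rule 3); /k/ → [tʃ] (rule 3); /r/ → [ɾ] (rule 2).
All other segments surface unchanged.

3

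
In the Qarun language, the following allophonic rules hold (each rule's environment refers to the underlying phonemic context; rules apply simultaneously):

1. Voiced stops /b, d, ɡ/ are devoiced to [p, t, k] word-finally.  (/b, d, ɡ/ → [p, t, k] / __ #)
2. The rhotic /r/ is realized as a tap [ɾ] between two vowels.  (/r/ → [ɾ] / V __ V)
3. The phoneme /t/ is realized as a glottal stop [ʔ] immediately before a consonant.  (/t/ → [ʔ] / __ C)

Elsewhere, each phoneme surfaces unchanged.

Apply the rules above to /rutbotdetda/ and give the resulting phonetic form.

[ruʔboʔdeʔda]

/r/ — word-initial; rule 2 does not apply here → [r].
/u/ — not in any rule's target class → [u].
Rule 3 applies to /t/ (between /u/ and /b/: immediately before a consonant) → [ʔ].
/b/ — between /t/ and /o/; rule 1 does not apply here → [b].
/o/ (between /b/ and /t/): no rule targets it → [o].
/t/ (between /o/ and /d/) occurs immediately before a consonant → [ʔ] by rule 3.
/d/ (between /t/ and /e/) fails the environment for rule 1, so it stays [d].
/e/ (between /d/ and /t/) is unaffected → [e].
/t/ (between /e/ and /d/): immediately before a consonant, so rule 3 applies → [ʔ].
/d/ (between /t/ and /a/) is in the target of rule 1 but the environment (word-finally) is not met → [d].
/a/ (word-final) is unaffected → [a].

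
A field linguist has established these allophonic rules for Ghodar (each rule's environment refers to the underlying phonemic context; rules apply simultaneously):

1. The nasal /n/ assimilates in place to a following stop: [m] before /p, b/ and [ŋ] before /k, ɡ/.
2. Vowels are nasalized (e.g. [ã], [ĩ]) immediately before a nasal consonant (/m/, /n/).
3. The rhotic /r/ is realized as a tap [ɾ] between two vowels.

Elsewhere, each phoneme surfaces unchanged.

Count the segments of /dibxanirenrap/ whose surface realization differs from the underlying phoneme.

3

Segments that undergo a rule: /a/ → [ã] (rule 2); /r/ → [ɾ] (rule 3); /e/ → [ẽ] (rule 2).
All other segments surface unchanged.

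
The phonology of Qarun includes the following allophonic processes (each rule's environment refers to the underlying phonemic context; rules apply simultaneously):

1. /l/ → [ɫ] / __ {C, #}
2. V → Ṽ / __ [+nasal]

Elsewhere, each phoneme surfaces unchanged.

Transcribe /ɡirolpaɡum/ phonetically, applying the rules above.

[ɡiroɫpaɡũm]

/ɡ/ — not in any rule's target class → [ɡ].
/i/ — between /ɡ/ and /r/; rule 2 does not apply here → [i].
/r/ stays [r].
/o/ (between /r/ and /l/) is in the target of rule 2 but the environment (before a nasal consonant) is not met → [o].
/l/ — between /o/ and /p/, word-finally or immediately before a consonant — surfaces as [ɫ] (rule 1).
/p/ — not in any rule's target class → [p].
/a/ (between /p/ and /ɡ/) fails the environment for rule 2, so it stays [a].
/ɡ/ stays [ɡ].
/u/ — between /ɡ/ and /m/, before a nasal consonant — surfaces as [ũ] (rule 2).
/m/ stays [m].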